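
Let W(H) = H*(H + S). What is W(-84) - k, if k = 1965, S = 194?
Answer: -11205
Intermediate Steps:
W(H) = H*(194 + H) (W(H) = H*(H + 194) = H*(194 + H))
W(-84) - k = -84*(194 - 84) - 1*1965 = -84*110 - 1965 = -9240 - 1965 = -11205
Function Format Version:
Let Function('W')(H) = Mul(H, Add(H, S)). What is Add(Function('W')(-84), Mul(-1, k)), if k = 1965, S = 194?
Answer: -11205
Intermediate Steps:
Function('W')(H) = Mul(H, Add(194, H)) (Function('W')(H) = Mul(H, Add(H, 194)) = Mul(H, Add(194, H)))
Add(Function('W')(-84), Mul(-1, k)) = Add(Mul(-84, Add(194, -84)), Mul(-1, 1965)) = Add(Mul(-84, 110), -1965) = Add(-9240, -1965) = -11205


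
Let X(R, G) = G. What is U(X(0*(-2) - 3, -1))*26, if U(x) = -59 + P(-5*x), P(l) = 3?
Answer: -1456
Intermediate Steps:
U(x) = -56 (U(x) = -59 + 3 = -56)
U(X(0*(-2) - 3, -1))*26 = -56*26 = -1456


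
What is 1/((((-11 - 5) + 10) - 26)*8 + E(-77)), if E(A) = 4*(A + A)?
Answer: -1/872 ≈ -0.0011468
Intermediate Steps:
E(A) = 8*A (E(A) = 4*(2*A) = 8*A)
1/((((-11 - 5) + 10) - 26)*8 + E(-77)) = 1/((((-11 - 5) + 10) - 26)*8 + 8*(-77)) = 1/(((-16 + 10) - 26)*8 - 616) = 1/((-6 - 26)*8 - 616) = 1/(-32*8 - 616) = 1/(-256 - 616) = 1/(-872) = -1/872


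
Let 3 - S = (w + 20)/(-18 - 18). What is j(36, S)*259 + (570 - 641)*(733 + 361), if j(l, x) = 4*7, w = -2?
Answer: -70422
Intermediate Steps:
S = 7/2 (S = 3 - (-2 + 20)/(-18 - 18) = 3 - 18/(-36) = 3 - 18*(-1)/36 = 3 - 1*(-1/2) = 3 + 1/2 = 7/2 ≈ 3.5000)
j(l, x) = 28
j(36, S)*259 + (570 - 641)*(733 + 361) = 28*259 + (570 - 641)*(733 + 361) = 7252 - 71*1094 = 7252 - 77674 = -70422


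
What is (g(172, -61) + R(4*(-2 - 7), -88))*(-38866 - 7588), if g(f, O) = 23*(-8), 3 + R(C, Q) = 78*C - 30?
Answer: 140523350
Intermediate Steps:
R(C, Q) = -33 + 78*C (R(C, Q) = -3 + (78*C - 30) = -3 + (-30 + 78*C) = -33 + 78*C)
g(f, O) = -184
(g(172, -61) + R(4*(-2 - 7), -88))*(-38866 - 7588) = (-184 + (-33 + 78*(4*(-2 - 7))))*(-38866 - 7588) = (-184 + (-33 + 78*(4*(-9))))*(-46454) = (-184 + (-33 + 78*(-36)))*(-46454) = (-184 + (-33 - 2808))*(-46454) = (-184 - 2841)*(-46454) = -3025*(-46454) = 140523350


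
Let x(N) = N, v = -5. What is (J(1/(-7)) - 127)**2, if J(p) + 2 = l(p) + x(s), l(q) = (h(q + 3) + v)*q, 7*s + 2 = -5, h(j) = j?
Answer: 40386025/2401 ≈ 16821.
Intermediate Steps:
s = -1 (s = -2/7 + (1/7)*(-5) = -2/7 - 5/7 = -1)
l(q) = q*(-2 + q) (l(q) = ((q + 3) - 5)*q = ((3 + q) - 5)*q = (-2 + q)*q = q*(-2 + q))
J(p) = -3 + p*(-2 + p) (J(p) = -2 + (p*(-2 + p) - 1) = -2 + (-1 + p*(-2 + p)) = -3 + p*(-2 + p))
(J(1/(-7)) - 127)**2 = ((-3 + (-2 + 1/(-7))/(-7)) - 127)**2 = ((-3 - (-2 - 1/7)/7) - 127)**2 = ((-3 - 1/7*(-15/7)) - 127)**2 = ((-3 + 15/49) - 127)**2 = (-132/49 - 127)**2 = (-6355/49)**2 = 40386025/2401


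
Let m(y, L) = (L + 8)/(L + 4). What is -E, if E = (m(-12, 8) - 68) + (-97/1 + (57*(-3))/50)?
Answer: 25063/150 ≈ 167.09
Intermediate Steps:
m(y, L) = (8 + L)/(4 + L)
E = -25063/150 (E = ((8 + 8)/(4 + 8) - 68) + (-97/1 + (57*(-3))/50) = (16/12 - 68) + (-97*1 - 171*1/50) = ((1/12)*16 - 68) + (-97 - 171/50) = (4/3 - 68) - 5021/50 = -200/3 - 5021/50 = -25063/150 ≈ -167.09)
-E = -1*(-25063/150) = 25063/150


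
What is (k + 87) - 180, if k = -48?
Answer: -141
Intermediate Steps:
(k + 87) - 180 = (-48 + 87) - 180 = 39 - 180 = -141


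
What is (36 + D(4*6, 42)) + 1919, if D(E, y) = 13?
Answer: 1968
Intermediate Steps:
(36 + D(4*6, 42)) + 1919 = (36 + 13) + 1919 = 49 + 1919 = 1968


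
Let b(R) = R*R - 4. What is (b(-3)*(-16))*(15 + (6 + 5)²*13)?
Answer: -127040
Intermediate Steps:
b(R) = -4 + R² (b(R) = R² - 4 = -4 + R²)
(b(-3)*(-16))*(15 + (6 + 5)²*13) = ((-4 + (-3)²)*(-16))*(15 + (6 + 5)²*13) = ((-4 + 9)*(-16))*(15 + 11²*13) = (5*(-16))*(15 + 121*13) = -80*(15 + 1573) = -80*1588 = -127040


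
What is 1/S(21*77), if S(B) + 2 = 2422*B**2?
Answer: 1/6332776756 ≈ 1.5791e-10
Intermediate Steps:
S(B) = -2 + 2422*B**2
1/S(21*77) = 1/(-2 + 2422*(21*77)**2) = 1/(-2 + 2422*1617**2) = 1/(-2 + 2422*2614689) = 1/(-2 + 6332776758) = 1/6332776756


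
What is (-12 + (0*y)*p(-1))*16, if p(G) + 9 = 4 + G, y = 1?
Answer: -192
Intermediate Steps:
p(G) = -5 + G (p(G) = -9 + (4 + G) = -5 + G)
(-12 + (0*y)*p(-1))*16 = (-12 + (0*1)*(-5 - 1))*16 = (-12 + 0*(-6))*16 = (-12 + 0)*16 = -12*16 = -192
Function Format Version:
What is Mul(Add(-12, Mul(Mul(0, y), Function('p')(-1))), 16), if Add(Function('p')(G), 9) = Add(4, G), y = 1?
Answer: -192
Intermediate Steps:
Function('p')(G) = Add(-5, G) (Function('p')(G) = Add(-9, Add(4, G)) = Add(-5, G))
Mul(Add(-12, Mul(Mul(0, y), Function('p')(-1))), 16) = Mul(Add(-12, Mul(Mul(0, 1), Add(-5, -1))), 16) = Mul(Add(-12, Mul(0, -6)), 16) = Mul(Add(-12, 0), 16) = Mul(-12, 16) = -192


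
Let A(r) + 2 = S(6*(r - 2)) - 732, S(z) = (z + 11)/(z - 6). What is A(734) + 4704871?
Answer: 1213667605/258 ≈ 4.7041e+6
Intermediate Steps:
S(z) = (11 + z)/(-6 + z)
A(r) = -734 + (-1 + 6*r)/(-18 + 6*r) (A(r) = -2 + ((11 + 6*(r - 2))/(-6 + 6*(r - 2)) - 732) = -2 + ((11 + 6*(-2 + r))/(-6 + 6*(-2 + r)) - 732) = -2 + ((11 + (-12 + 6*r))/(-6 + (-12 + 6*r)) - 732) = -2 + ((-1 + 6*r)/(-18 + 6*r) - 732) = -2 + (-732 + (-1 + 6*r)/(-18 + 6*r)) = -734 + (-1 + 6*r)/(-18 + 6*r))
A(734) + 4704871 = (13211 - 4398*734)/(6*(-3 + 734)) + 4704871 = (1/6)*(13211 - 3228132)/731 + 4704871 = (1/6)*(1/731)*(-3214921) + 4704871 = -189113/258 + 4704871 = 1213667605/258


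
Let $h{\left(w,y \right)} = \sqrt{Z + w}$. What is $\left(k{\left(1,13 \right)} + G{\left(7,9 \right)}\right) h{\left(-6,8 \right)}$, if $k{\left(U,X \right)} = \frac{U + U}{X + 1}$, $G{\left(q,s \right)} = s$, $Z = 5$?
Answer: $\frac{64 i}{7} \approx 9.1429 i$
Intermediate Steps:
$h{\left(w,y \right)} = \sqrt{5 + w}$
$k{\left(U,X \right)} = \frac{2 U}{1 + X}$
$\left(k{\left(1,13 \right)} + G{\left(7,9 \right)}\right) h{\left(-6,8 \right)} = \left(2 \cdot 1 \frac{1}{1 + 13} + 9\right) \sqrt{5 - 6} = \left(2 \cdot 1 \cdot \frac{1}{14} + 9\right) \sqrt{-1} = \left(2 \cdot 1 \cdot \frac{1}{14} + 9\right) i = \left(\frac{1}{7} + 9\right) i = \frac{64 i}{7}$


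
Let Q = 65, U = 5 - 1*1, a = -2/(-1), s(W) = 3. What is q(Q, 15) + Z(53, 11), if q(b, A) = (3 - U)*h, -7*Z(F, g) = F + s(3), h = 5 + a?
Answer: -15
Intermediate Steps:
a = 2 (a = -2*(-1) = 2)
U = 4 (U = 5 - 1 = 4)
h = 7 (h = 5 + 2 = 7)
Z(F, g) = -3/7 - F/7 (Z(F, g) = -(F + 3)/7 = -(3 + F)/7 = -3/7 - F/7)
q(b, A) = -7 (q(b, A) = (3 - 1*4)*7 = (3 - 4)*7 = -1*7 = -7)
q(Q, 15) + Z(53, 11) = -7 + (-3/7 - ⅐*53) = -7 + (-3/7 - 53/7) = -7 - 8 = -15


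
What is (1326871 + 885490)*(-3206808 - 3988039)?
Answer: -15917598903767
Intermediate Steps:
(1326871 + 885490)*(-3206808 - 3988039) = 2212361*(-7194847) = -15917598903767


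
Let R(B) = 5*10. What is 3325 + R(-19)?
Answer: 3375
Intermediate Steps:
R(B) = 50
3325 + R(-19) = 3325 + 50 = 3375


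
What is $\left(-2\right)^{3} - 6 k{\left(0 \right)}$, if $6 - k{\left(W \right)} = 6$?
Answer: $-8$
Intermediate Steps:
$k{\left(W \right)} = 0$ ($k{\left(W \right)} = 6 - 6 = 0$)
$\left(-2\right)^{3} - 6 k{\left(0 \right)} = \left(-2\right)^{3} - 0 = -8 + 0 = -8$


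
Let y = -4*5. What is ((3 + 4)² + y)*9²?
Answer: 2349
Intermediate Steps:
y = -20
((3 + 4)² + y)*9² = ((3 + 4)² - 20)*9² = (7² - 20)*81 = (49 - 20)*81 = 29*81 = 2349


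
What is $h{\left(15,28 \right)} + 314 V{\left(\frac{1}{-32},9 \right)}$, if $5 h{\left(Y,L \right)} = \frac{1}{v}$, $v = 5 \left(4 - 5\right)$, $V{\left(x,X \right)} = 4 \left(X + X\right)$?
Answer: $\frac{565199}{25} \approx 22608.0$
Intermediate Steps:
$V{\left(x,X \right)} = 8 X$ ($V{\left(x,X \right)} = 4 \cdot 2 X = 8 X$)
$v = -5$ ($v = 5 \left(-1\right) = -5$)
$h{\left(Y,L \right)} = - \frac{1}{25}$ ($h{\left(Y,L \right)} = \frac{1}{5 \left(-5\right)} = \frac{1}{5} \left(- \frac{1}{5}\right) = - \frac{1}{25}$)
$h{\left(15,28 \right)} + 314 V{\left(\frac{1}{-32},9 \right)} = - \frac{1}{25} + 314 \cdot 8 \cdot 9 = - \frac{1}{25} + 314 \cdot 72 = - \frac{1}{25} + 22608 = \frac{565199}{25}$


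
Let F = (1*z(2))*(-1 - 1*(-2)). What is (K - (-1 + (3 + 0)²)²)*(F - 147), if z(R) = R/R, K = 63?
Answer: 146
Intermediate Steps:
z(R) = 1
F = 1 (F = (1*1)*(-1 - 1*(-2)) = 1*(-1 + 2) = 1*1 = 1)
(K - (-1 + (3 + 0)²)²)*(F - 147) = (63 - (-1 + (3 + 0)²)²)*(1 - 147) = (63 - (-1 + 3²)²)*(-146) = (63 - (-1 + 9)²)*(-146) = (63 - 1*8²)*(-146) = (63 - 1*64)*(-146) = (63 - 64)*(-146) = -1*(-146) = 146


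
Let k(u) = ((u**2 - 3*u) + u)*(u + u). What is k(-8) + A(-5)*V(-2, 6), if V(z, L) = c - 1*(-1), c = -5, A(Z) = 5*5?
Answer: -1380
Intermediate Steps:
A(Z) = 25
V(z, L) = -4 (V(z, L) = -5 - 1*(-1) = -5 + 1 = -4)
k(u) = 2*u*(u**2 - 2*u) (k(u) = (u**2 - 2*u)*(2*u) = 2*u*(u**2 - 2*u))
k(-8) + A(-5)*V(-2, 6) = 2*(-8)**2*(-2 - 8) + 25*(-4) = 2*64*(-10) - 100 = -1280 - 100 = -1380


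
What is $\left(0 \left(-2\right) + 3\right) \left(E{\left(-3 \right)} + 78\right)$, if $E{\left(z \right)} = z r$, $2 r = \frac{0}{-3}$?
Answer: $234$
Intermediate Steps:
$r = 0$ ($r = \frac{0 \frac{1}{-3}}{2} = \frac{0 \left(- \frac{1}{3}\right)}{2} = \frac{1}{2} \cdot 0 = 0$)
$E{\left(z \right)} = 0$ ($E{\left(z \right)} = z 0 = 0$)
$\left(0 \left(-2\right) + 3\right) \left(E{\left(-3 \right)} + 78\right) = \left(0 \left(-2\right) + 3\right) \left(0 + 78\right) = \left(0 + 3\right) 78 = 3 \cdot 78 = 234$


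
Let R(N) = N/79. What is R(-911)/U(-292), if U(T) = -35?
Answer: 911/2765 ≈ 0.32948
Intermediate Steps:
R(N) = N/79 (R(N) = N*(1/79) = N/79)
R(-911)/U(-292) = ((1/79)*(-911))/(-35) = -911/79*(-1/35) = 911/2765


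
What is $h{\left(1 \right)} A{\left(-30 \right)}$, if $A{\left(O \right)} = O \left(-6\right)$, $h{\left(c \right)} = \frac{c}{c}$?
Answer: $180$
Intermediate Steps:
$h{\left(c \right)} = 1$
$A{\left(O \right)} = - 6 O$
$h{\left(1 \right)} A{\left(-30 \right)} = 1 \left(\left(-6\right) \left(-30\right)\right) = 1 \cdot 180 = 180$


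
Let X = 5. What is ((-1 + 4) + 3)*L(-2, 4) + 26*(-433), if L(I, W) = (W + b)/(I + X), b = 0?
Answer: -11250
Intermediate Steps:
L(I, W) = W/(5 + I) (L(I, W) = (W + 0)/(I + 5) = W/(5 + I))
((-1 + 4) + 3)*L(-2, 4) + 26*(-433) = ((-1 + 4) + 3)*(4/(5 - 2)) + 26*(-433) = (3 + 3)*(4/3) - 11258 = 6*(4*(⅓)) - 11258 = 6*(4/3) - 11258 = 8 - 11258 = -11250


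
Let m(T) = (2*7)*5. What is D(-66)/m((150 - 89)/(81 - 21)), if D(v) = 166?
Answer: 83/35 ≈ 2.3714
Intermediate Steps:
m(T) = 70 (m(T) = 14*5 = 70)
D(-66)/m((150 - 89)/(81 - 21)) = 166/70 = 166*(1/70) = 83/35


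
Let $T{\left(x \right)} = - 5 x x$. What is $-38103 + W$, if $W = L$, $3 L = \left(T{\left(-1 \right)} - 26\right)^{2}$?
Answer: $- \frac{113348}{3} \approx -37783.0$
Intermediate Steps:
$T{\left(x \right)} = - 5 x^{2}$
$L = \frac{961}{3}$ ($L = \frac{\left(- 5 \left(-1\right)^{2} - 26\right)^{2}}{3} = \frac{\left(\left(-5\right) 1 - 26\right)^{2}}{3} = \frac{\left(-5 - 26\right)^{2}}{3} = \frac{\left(-31\right)^{2}}{3} = \frac{1}{3} \cdot 961 = \frac{961}{3} \approx 320.33$)
$W = \frac{961}{3} \approx 320.33$
$-38103 + W = -38103 + \frac{961}{3} = - \frac{113348}{3}$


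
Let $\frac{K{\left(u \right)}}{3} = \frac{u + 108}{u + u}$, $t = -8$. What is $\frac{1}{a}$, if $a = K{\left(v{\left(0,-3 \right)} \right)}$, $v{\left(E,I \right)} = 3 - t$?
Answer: $\frac{22}{357} \approx 0.061625$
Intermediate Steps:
$v{\left(E,I \right)} = 11$ ($v{\left(E,I \right)} = 3 - -8 = 3 + 8 = 11$)
$K{\left(u \right)} = \frac{3 \left(108 + u\right)}{2 u}$ ($K{\left(u \right)} = 3 \frac{u + 108}{u + u} = 3 \frac{108 + u}{2 u} = \frac{3 \left(108 + u\right)}{2 u}$)
$a = \frac{357}{22}$ ($a = \frac{3}{2} + \frac{162}{11} = \frac{357}{22} \approx 16.227$)
$\frac{1}{a} = \frac{1}{\frac{357}{22}} = \frac{22}{357}$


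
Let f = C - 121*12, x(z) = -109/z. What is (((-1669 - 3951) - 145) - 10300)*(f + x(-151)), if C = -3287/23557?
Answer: 82941152927220/3557107 ≈ 2.3317e+7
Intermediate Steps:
C = -3287/23557 (C = -3287*1/23557 = -3287/23557 ≈ -0.13953)
f = -34208051/23557 (f = -3287/23557 - 121*12 = -3287/23557 - 1*1452 = -3287/23557 - 1452 = -34208051/23557 ≈ -1452.1)
(((-1669 - 3951) - 145) - 10300)*(f + x(-151)) = (((-1669 - 3951) - 145) - 10300)*(-34208051/23557 - 109/(-151)) = ((-5620 - 145) - 10300)*(-34208051/23557 - 109*(-1/151)) = (-5765 - 10300)*(-34208051/23557 + 109/151) = -16065*(-5162847988/3557107) = 82941152927220/3557107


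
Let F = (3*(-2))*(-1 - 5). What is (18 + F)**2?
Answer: 2916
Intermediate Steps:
F = 36 (F = -6*(-6) = 36)
(18 + F)**2 = (18 + 36)**2 = 54**2 = 2916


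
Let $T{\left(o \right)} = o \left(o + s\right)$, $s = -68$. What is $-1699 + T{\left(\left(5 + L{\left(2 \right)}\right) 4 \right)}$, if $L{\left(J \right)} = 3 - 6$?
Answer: $-2179$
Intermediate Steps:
$L{\left(J \right)} = -3$ ($L{\left(J \right)} = 3 - 6 = -3$)
$T{\left(o \right)} = o \left(-68 + o\right)$ ($T{\left(o \right)} = o \left(o - 68\right) = o \left(-68 + o\right)$)
$-1699 + T{\left(\left(5 + L{\left(2 \right)}\right) 4 \right)} = -1699 + \left(5 - 3\right) 4 \left(-68 + \left(5 - 3\right) 4\right) = -1699 + 2 \cdot 4 \left(-68 + 2 \cdot 4\right) = -1699 + 8 \left(-68 + 8\right) = -1699 + 8 \left(-60\right) = -1699 - 480 = -2179$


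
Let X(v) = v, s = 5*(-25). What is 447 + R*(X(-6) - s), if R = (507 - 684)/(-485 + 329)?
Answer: 30265/52 ≈ 582.02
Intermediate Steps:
s = -125
R = 59/52 (R = -177/(-156) = -177*(-1/156) = 59/52 ≈ 1.1346)
447 + R*(X(-6) - s) = 447 + 59*(-6 - 1*(-125))/52 = 447 + 59*(-6 + 125)/52 = 447 + (59/52)*119 = 447 + 7021/52 = 30265/52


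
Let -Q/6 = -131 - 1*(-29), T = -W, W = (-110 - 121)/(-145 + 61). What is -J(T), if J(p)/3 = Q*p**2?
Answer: -55539/4 ≈ -13885.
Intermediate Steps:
W = 11/4 (W = -231/(-84) = -231*(-1/84) = 11/4 ≈ 2.7500)
T = -11/4 (T = -1*11/4 = -11/4 ≈ -2.7500)
Q = 612 (Q = -6*(-131 - 1*(-29)) = -6*(-131 + 29) = -6*(-102) = 612)
J(p) = 1836*p**2 (J(p) = 3*(612*p**2) = 1836*p**2)
-J(T) = -1836*(-11/4)**2 = -1836*121/16 = -1*55539/4 = -55539/4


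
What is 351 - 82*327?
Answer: -26463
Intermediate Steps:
351 - 82*327 = 351 - 26814 = -26463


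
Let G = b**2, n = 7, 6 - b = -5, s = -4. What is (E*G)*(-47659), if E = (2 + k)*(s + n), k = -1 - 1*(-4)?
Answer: -86501085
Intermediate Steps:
b = 11 (b = 6 - 1*(-5) = 6 + 5 = 11)
k = 3 (k = -1 + 4 = 3)
G = 121 (G = 11**2 = 121)
E = 15 (E = (2 + 3)*(-4 + 7) = 5*3 = 15)
(E*G)*(-47659) = (15*121)*(-47659) = 1815*(-47659) = -86501085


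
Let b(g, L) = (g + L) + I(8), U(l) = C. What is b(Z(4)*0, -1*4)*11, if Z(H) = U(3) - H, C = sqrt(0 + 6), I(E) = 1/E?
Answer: -341/8 ≈ -42.625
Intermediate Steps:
C = sqrt(6) ≈ 2.4495
U(l) = sqrt(6)
Z(H) = sqrt(6) - H
b(g, L) = 1/8 + L + g (b(g, L) = (g + L) + 1/8 = (L + g) + 1/8 = 1/8 + L + g)
b(Z(4)*0, -1*4)*11 = (1/8 - 1*4 + (sqrt(6) - 1*4)*0)*11 = (1/8 - 4 + (sqrt(6) - 4)*0)*11 = (1/8 - 4 + (-4 + sqrt(6))*0)*11 = (1/8 - 4 + 0)*11 = -31/8*11 = -341/8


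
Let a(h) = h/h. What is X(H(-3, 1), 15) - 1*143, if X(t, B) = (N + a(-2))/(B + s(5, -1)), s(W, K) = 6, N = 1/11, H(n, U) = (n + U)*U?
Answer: -11007/77 ≈ -142.95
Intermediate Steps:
H(n, U) = U*(U + n) (H(n, U) = (U + n)*U = U*(U + n))
N = 1/11 ≈ 0.090909
a(h) = 1
X(t, B) = 12/(11*(6 + B)) (X(t, B) = (1/11 + 1)/(B + 6) = 12/(11*(6 + B)))
X(H(-3, 1), 15) - 1*143 = 12/(11*(6 + 15)) - 1*143 = (12/11)/21 - 143 = (12/11)*(1/21) - 143 = 4/77 - 143 = -11007/77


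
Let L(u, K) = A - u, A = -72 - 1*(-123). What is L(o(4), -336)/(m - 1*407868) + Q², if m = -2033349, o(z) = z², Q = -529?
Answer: 683152606462/2441217 ≈ 2.7984e+5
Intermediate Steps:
A = 51 (A = -72 + 123 = 51)
L(u, K) = 51 - u
L(o(4), -336)/(m - 1*407868) + Q² = (51 - 1*4²)/(-2033349 - 1*407868) + (-529)² = (51 - 1*16)/(-2033349 - 407868) + 279841 = (51 - 16)/(-2441217) + 279841 = 35*(-1/2441217) + 279841 = -35/2441217 + 279841 = 683152606462/2441217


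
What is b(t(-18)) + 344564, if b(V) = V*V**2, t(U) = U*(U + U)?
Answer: 272442356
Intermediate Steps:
t(U) = 2*U**2 (t(U) = U*(2*U) = 2*U**2)
b(V) = V**3
b(t(-18)) + 344564 = (2*(-18)**2)**3 + 344564 = (2*324)**3 + 344564 = 648**3 + 344564 = 272097792 + 344564 = 272442356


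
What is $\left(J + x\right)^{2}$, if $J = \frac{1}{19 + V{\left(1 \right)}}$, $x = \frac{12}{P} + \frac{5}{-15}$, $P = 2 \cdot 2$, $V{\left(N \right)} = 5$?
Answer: $\frac{4225}{576} \approx 7.3351$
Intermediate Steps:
$P = 4$
$x = \frac{8}{3}$ ($x = \frac{12}{4} + \frac{5}{-15} = 12 \cdot \frac{1}{4} + 5 \left(- \frac{1}{15}\right) = 3 - \frac{1}{3} = \frac{8}{3} \approx 2.6667$)
$J = \frac{1}{24}$ ($J = \frac{1}{19 + 5} = \frac{1}{24} \approx 0.041667$)
$\left(J + x\right)^{2} = \left(\frac{1}{24} + \frac{8}{3}\right)^{2} = \left(\frac{65}{24}\right)^{2} = \frac{4225}{576}$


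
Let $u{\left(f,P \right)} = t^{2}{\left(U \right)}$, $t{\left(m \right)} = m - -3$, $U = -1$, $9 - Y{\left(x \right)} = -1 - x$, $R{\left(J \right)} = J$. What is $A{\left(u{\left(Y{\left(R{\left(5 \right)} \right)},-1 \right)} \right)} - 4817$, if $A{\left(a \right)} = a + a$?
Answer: $-4809$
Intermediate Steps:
$Y{\left(x \right)} = 10 + x$ ($Y{\left(x \right)} = 9 - \left(-1 - x\right) = 9 + \left(1 + x\right) = 10 + x$)
$t{\left(m \right)} = 3 + m$ ($t{\left(m \right)} = m + 3 = 3 + m$)
$u{\left(f,P \right)} = 4$ ($u{\left(f,P \right)} = \left(3 - 1\right)^{2} = 2^{2} = 4$)
$A{\left(a \right)} = 2 a$
$A{\left(u{\left(Y{\left(R{\left(5 \right)} \right)},-1 \right)} \right)} - 4817 = 2 \cdot 4 - 4817 = 8 - 4817 = -4809$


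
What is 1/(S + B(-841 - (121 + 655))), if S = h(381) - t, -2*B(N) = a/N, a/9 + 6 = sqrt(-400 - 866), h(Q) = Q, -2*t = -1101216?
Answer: -15224047916/8376682466882085 - 77*I*sqrt(1266)/8376682466882085 ≈ -1.8174e-6 - 3.2707e-13*I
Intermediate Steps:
t = 550608 (t = -1/2*(-1101216) = 550608)
a = -54 + 9*I*sqrt(1266) (a = -54 + 9*sqrt(-400 - 866) = -54 + 9*sqrt(-1266) = -54 + 9*(I*sqrt(1266)) = -54 + 9*I*sqrt(1266) ≈ -54.0 + 320.23*I)
B(N) = -(-54 + 9*I*sqrt(1266))/(2*N)
S = -550227 (S = 381 - 1*550608 = 381 - 550608 = -550227)
1/(S + B(-841 - (121 + 655))) = 1/(-550227 + 9*(6 - I*sqrt(1266))/(2*(-841 - (121 + 655)))) = 1/(-550227 + 9*(6 - I*sqrt(1266))/(2*(-841 - 1*776))) = 1/(-550227 + 9*(6 - I*sqrt(1266))/(2*(-841 - 776))) = 1/(-550227 + (9/2)*(6 - I*sqrt(1266))/(-1617)) = 1/(-550227 + (9/2)*(-1/1617)*(6 - I*sqrt(1266))) = 1/(-550227 + (-9/539 + 3*I*sqrt(1266)/1078)) = 1/(-296572362/539 + 3*I*sqrt(1266)/1078)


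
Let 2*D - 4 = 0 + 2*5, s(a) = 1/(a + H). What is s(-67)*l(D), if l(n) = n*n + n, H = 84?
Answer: 56/17 ≈ 3.2941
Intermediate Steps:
s(a) = 1/(84 + a) (s(a) = 1/(a + 84) = 1/(84 + a))
D = 7 (D = 2 + (0 + 2*5)/2 = 2 + (0 + 10)/2 = 2 + (1/2)*10 = 2 + 5 = 7)
l(n) = n + n**2 (l(n) = n**2 + n = n + n**2)
s(-67)*l(D) = (7*(1 + 7))/(84 - 67) = (7*8)/17 = (1/17)*56 = 56/17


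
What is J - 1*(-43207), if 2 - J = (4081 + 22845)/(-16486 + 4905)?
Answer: 500430355/11581 ≈ 43211.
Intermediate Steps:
J = 50088/11581 (J = 2 - (4081 + 22845)/(-16486 + 4905) = 2 - 26926/(-11581) = 2 - 26926*(-1)/11581 = 2 - 1*(-26926/11581) = 2 + 26926/11581 = 50088/11581 ≈ 4.3250)
J - 1*(-43207) = 50088/11581 - 1*(-43207) = 50088/11581 + 43207 = 500430355/11581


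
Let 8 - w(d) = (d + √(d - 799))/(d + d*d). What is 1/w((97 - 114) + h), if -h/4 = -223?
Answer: 1566502437500/12530231255183 + 511000*√19/12530231255183 ≈ 0.12502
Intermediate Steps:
h = 892 (h = -4*(-223) = 892)
w(d) = 8 - (d + √(-799 + d))/(d + d²) (w(d) = 8 - (d + √(d - 799))/(d + d*d) = 8 - (d + √(-799 + d))/(d + d²))
1/w((97 - 114) + h) = 1/((-√(-799 + ((97 - 114) + 892)) + 7*((97 - 114) + 892) + 8*((97 - 114) + 892)²)/(((97 - 114) + 892)*(1 + ((97 - 114) + 892)))) = 1/((-√(-799 + (-17 + 892)) + 7*(-17 + 892) + 8*(-17 + 892)²)/((-17 + 892)*(1 + (-17 + 892)))) = 1/((-√(-799 + 875) + 7*875 + 8*875²)/(875*(1 + 875))) = 1/((1/875)*(-√76 + 6125 + 8*765625)/876) = 1/((1/875)*(1/876)*(-2*√19 + 6125 + 6125000)) = 1/((1/875)*(1/876)*(6131125 - 2*√19)) = 1/(7007/876 - √19/383250)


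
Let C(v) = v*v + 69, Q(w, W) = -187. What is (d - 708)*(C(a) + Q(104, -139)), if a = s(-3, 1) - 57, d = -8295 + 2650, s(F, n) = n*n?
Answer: -19173354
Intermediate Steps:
s(F, n) = n²
d = -5645
a = -56 (a = 1² - 57 = 1 - 57 = -56)
C(v) = 69 + v² (C(v) = v² + 69 = 69 + v²)
(d - 708)*(C(a) + Q(104, -139)) = (-5645 - 708)*((69 + (-56)²) - 187) = -6353*((69 + 3136) - 187) = -6353*(3205 - 187) = -6353*3018 = -19173354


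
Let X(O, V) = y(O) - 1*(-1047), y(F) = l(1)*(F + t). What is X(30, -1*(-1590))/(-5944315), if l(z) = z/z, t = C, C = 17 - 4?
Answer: -2/10907 ≈ -0.00018337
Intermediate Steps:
C = 13
t = 13
l(z) = 1
y(F) = 13 + F (y(F) = 1*(F + 13) = 1*(13 + F) = 13 + F)
X(O, V) = 1060 + O (X(O, V) = (13 + O) - 1*(-1047) = (13 + O) + 1047 = 1060 + O)
X(30, -1*(-1590))/(-5944315) = (1060 + 30)/(-5944315) = 1090*(-1/5944315) = -2/10907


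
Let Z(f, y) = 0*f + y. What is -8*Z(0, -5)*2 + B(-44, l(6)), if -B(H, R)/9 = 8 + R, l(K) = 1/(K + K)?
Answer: 29/4 ≈ 7.2500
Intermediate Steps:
Z(f, y) = y (Z(f, y) = 0 + y = y)
l(K) = 1/(2*K)
B(H, R) = -72 - 9*R (B(H, R) = -9*(8 + R) = -72 - 9*R)
-8*Z(0, -5)*2 + B(-44, l(6)) = -8*(-5)*2 + (-72 - 9/(2*6)) = 40*2 + (-72 - 9/(2*6)) = 80 + (-72 - 9*1/12) = 80 + (-72 - ¾) = 80 - 291/4 = 29/4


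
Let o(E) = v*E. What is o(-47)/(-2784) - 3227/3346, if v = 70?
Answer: 72299/332688 ≈ 0.21732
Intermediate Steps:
o(E) = 70*E
o(-47)/(-2784) - 3227/3346 = (70*(-47))/(-2784) - 3227/3346 = -3290*(-1/2784) - 3227*1/3346 = 1645/1392 - 461/478 = 72299/332688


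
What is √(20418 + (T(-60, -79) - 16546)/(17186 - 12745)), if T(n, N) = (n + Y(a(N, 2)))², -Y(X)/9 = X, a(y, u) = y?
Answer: √404502236513/4441 ≈ 143.21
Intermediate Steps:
Y(X) = -9*X
T(n, N) = (n - 9*N)²
√(20418 + (T(-60, -79) - 16546)/(17186 - 12745)) = √(20418 + ((-1*(-60) + 9*(-79))² - 16546)/(17186 - 12745)) = √(20418 + ((60 - 711)² - 16546)/4441) = √(20418 + ((-651)² - 16546)*(1/4441)) = √(20418 + (423801 - 16546)*(1/4441)) = √(20418 + 407255*(1/4441)) = √(20418 + 407255/4441) = √(91083593/4441) = √404502236513/4441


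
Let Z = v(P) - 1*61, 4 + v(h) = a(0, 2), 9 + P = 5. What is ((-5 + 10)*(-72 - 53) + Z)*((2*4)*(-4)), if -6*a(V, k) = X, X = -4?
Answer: 66176/3 ≈ 22059.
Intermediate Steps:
a(V, k) = ⅔ (a(V, k) = -⅙*(-4) = ⅔)
P = -4 (P = -9 + 5 = -4)
v(h) = -10/3 (v(h) = -4 + ⅔ = -10/3)
Z = -193/3 (Z = -10/3 - 1*61 = -10/3 - 61 = -193/3 ≈ -64.333)
((-5 + 10)*(-72 - 53) + Z)*((2*4)*(-4)) = ((-5 + 10)*(-72 - 53) - 193/3)*((2*4)*(-4)) = (5*(-125) - 193/3)*(8*(-4)) = (-625 - 193/3)*(-32) = -2068/3*(-32) = 66176/3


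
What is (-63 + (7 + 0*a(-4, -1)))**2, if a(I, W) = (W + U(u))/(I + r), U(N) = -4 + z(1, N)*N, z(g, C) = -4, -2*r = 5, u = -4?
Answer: 3136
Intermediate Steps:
r = -5/2 (r = -1/2*5 = -5/2 ≈ -2.5000)
U(N) = -4 - 4*N
a(I, W) = (12 + W)/(-5/2 + I) (a(I, W) = (W + (-4 - 4*(-4)))/(I - 5/2) = (W + (-4 + 16))/(-5/2 + I) = (W + 12)/(-5/2 + I) = (12 + W)/(-5/2 + I))
(-63 + (7 + 0*a(-4, -1)))**2 = (-63 + (7 + 0*(2*(12 - 1)/(-5 + 2*(-4)))))**2 = (-63 + (7 + 0*(2*11/(-5 - 8))))**2 = (-63 + (7 + 0*(2*11/(-13))))**2 = (-63 + (7 + 0*(2*(-1/13)*11)))**2 = (-63 + (7 + 0*(-22/13)))**2 = (-63 + (7 + 0))**2 = (-63 + 7)**2 = (-56)**2 = 3136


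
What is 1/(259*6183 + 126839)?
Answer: 1/1728236 ≈ 5.7862e-7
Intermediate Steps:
1/(259*6183 + 126839) = 1/(1601397 + 126839) = 1/1728236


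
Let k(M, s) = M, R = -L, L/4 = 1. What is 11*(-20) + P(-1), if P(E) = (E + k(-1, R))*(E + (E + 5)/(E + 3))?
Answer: -222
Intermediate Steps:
L = 4 (L = 4*1 = 4)
R = -4 (R = -1*4 = -4)
P(E) = (-1 + E)*(E + (5 + E)/(3 + E)) (P(E) = (E - 1)*(E + (E + 5)/(E + 3)) = (-1 + E)*(E + (5 + E)/(3 + E)))
11*(-20) + P(-1) = 11*(-20) + (-5 - 1 + (-1)**3 + 3*(-1)**2)/(3 - 1) = -220 + (-5 - 1 - 1 + 3*1)/2 = -220 + (-5 - 1 - 1 + 3)/2 = -220 + (1/2)*(-4) = -220 - 2 = -222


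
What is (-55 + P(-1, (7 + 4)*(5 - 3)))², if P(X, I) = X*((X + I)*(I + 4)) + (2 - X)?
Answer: 357604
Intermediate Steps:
P(X, I) = 2 - X + X*(4 + I)*(I + X) (P(X, I) = X*((I + X)*(4 + I)) + (2 - X) = X*((4 + I)*(I + X)) + (2 - X) = X*(4 + I)*(I + X) + (2 - X) = 2 - X + X*(4 + I)*(I + X))
(-55 + P(-1, (7 + 4)*(5 - 3)))² = (-55 + (2 - 1*(-1) + 4*(-1)² + ((7 + 4)*(5 - 3))*(-1)² - ((7 + 4)*(5 - 3))² + 4*((7 + 4)*(5 - 3))*(-1)))² = (-55 + (2 + 1 + 4*1 + (11*2)*1 - (11*2)² + 4*(11*2)*(-1)))² = (-55 + (2 + 1 + 4 + 22*1 - 1*22² + 4*22*(-1)))² = (-55 + (2 + 1 + 4 + 22 - 1*484 - 88))² = (-55 + (2 + 1 + 4 + 22 - 484 - 88))² = (-55 - 543)² = (-598)² = 357604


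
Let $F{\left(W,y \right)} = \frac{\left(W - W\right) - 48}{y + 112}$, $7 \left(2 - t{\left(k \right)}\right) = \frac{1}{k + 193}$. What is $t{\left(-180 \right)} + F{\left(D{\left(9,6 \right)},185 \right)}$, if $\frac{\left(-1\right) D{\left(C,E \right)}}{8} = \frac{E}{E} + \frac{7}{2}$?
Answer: $\frac{16463}{9009} \approx 1.8274$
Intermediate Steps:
$D{\left(C,E \right)} = -36$ ($D{\left(C,E \right)} = - 8 \left(\frac{E}{E} + \frac{7}{2}\right) = - 8 \left(1 + 7 \cdot \frac{1}{2}\right) = - 8 \left(1 + \frac{7}{2}\right) = \left(-8\right) \frac{9}{2} = -36$)
$t{\left(k \right)} = 2 - \frac{1}{7 \left(193 + k\right)}$ ($t{\left(k \right)} = 2 - \frac{1}{7 \left(k + 193\right)} = 2 - \frac{1}{7 \left(193 + k\right)}$)
$F{\left(W,y \right)} = - \frac{48}{112 + y}$ ($F{\left(W,y \right)} = \frac{0 - 48}{112 + y} = - \frac{48}{112 + y}$)
$t{\left(-180 \right)} + F{\left(D{\left(9,6 \right)},185 \right)} = \frac{2701 + 14 \left(-180\right)}{7 \left(193 - 180\right)} - \frac{48}{112 + 185} = \frac{2701 - 2520}{7 \cdot 13} - \frac{48}{297} = \frac{1}{7} \cdot \frac{1}{13} \cdot 181 - \frac{16}{99} = \frac{181}{91} - \frac{16}{99} = \frac{16463}{9009}$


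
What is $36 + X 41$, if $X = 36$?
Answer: $1512$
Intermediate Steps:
$36 + X 41 = 36 + 36 \cdot 41 = 36 + 1476 = 1512$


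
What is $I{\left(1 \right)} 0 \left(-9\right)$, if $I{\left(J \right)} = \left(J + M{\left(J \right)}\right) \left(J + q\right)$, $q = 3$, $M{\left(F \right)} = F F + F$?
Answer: $0$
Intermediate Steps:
$M{\left(F \right)} = F + F^{2}$ ($M{\left(F \right)} = F^{2} + F = F + F^{2}$)
$I{\left(J \right)} = \left(3 + J\right) \left(J + J \left(1 + J\right)\right)$ ($I{\left(J \right)} = \left(J + J \left(1 + J\right)\right) \left(J + 3\right) = \left(J + J \left(1 + J\right)\right) \left(3 + J\right) = \left(3 + J\right) \left(J + J \left(1 + J\right)\right)$)
$I{\left(1 \right)} 0 \left(-9\right) = 1 \left(6 + 1^{2} + 5 \cdot 1\right) 0 \left(-9\right) = 1 \left(6 + 1 + 5\right) 0 \left(-9\right) = 1 \cdot 12 \cdot 0 \left(-9\right) = 12 \cdot 0 \left(-9\right) = 0 \left(-9\right) = 0$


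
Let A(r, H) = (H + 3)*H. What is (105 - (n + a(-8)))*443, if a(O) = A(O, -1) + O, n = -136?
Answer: 111193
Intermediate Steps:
A(r, H) = H*(3 + H) (A(r, H) = (3 + H)*H = H*(3 + H))
a(O) = -2 + O (a(O) = -(3 - 1) + O = -1*2 + O = -2 + O)
(105 - (n + a(-8)))*443 = (105 - (-136 + (-2 - 8)))*443 = (105 - (-136 - 10))*443 = (105 - 1*(-146))*443 = (105 + 146)*443 = 251*443 = 111193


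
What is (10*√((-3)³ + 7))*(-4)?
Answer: -80*I*√5 ≈ -178.89*I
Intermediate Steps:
(10*√((-3)³ + 7))*(-4) = (10*√(-27 + 7))*(-4) = (10*√(-20))*(-4) = (10*(2*I*√5))*(-4) = (20*I*√5)*(-4) = -80*I*√5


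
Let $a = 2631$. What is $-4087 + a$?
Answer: $-1456$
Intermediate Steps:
$-4087 + a = -4087 + 2631 = -1456$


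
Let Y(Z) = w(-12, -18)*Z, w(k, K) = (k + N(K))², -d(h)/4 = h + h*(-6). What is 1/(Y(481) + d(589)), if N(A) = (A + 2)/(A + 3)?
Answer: 225/15587476 ≈ 1.4435e-5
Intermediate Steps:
N(A) = (2 + A)/(3 + A)
d(h) = 20*h (d(h) = -4*(h + h*(-6)) = -4*(h - 6*h) = -(-20)*h = 20*h)
w(k, K) = (k + (2 + K)/(3 + K))²
Y(Z) = 26896*Z/225 (Y(Z) = ((2 - 18 - 12*(3 - 18))²/(3 - 18)²)*Z = ((2 - 18 - 12*(-15))²/(-15)²)*Z = ((2 - 18 + 180)²/225)*Z = ((1/225)*164²)*Z = ((1/225)*26896)*Z = 26896*Z/225)
1/(Y(481) + d(589)) = 1/((26896/225)*481 + 20*589) = 1/(12936976/225 + 11780) = 1/(15587476/225) = 225/15587476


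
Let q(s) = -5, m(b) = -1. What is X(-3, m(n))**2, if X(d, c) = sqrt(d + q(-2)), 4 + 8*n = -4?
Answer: -8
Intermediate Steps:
n = -1 (n = -1/2 + (1/8)*(-4) = -1/2 - 1/2 = -1)
X(d, c) = sqrt(-5 + d) (X(d, c) = sqrt(d - 5) = sqrt(-5 + d))
X(-3, m(n))**2 = (sqrt(-5 - 3))**2 = (sqrt(-8))**2 = (2*I*sqrt(2))**2 = -8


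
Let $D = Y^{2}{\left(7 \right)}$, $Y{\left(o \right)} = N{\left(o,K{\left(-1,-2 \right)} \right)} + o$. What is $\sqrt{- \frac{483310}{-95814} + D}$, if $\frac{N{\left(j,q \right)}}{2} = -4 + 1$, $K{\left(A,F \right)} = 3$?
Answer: $\frac{\sqrt{1541338526}}{15969} \approx 2.4585$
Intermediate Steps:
$N{\left(j,q \right)} = -6$ ($N{\left(j,q \right)} = 2 \left(-4 + 1\right) = 2 \left(-3\right) = -6$)
$Y{\left(o \right)} = -6 + o$
$D = 1$ ($D = \left(-6 + 7\right)^{2} = 1^{2} = 1$)
$\sqrt{- \frac{483310}{-95814} + D} = \sqrt{- \frac{483310}{-95814} + 1} = \sqrt{\left(-483310\right) \left(- \frac{1}{95814}\right) + 1} = \sqrt{\frac{241655}{47907} + 1} = \sqrt{\frac{289562}{47907}} = \frac{\sqrt{1541338526}}{15969}$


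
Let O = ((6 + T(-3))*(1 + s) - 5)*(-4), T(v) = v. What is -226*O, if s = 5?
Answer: 11752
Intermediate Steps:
O = -52 (O = ((6 - 3)*(1 + 5) - 5)*(-4) = (3*6 - 5)*(-4) = (18 - 5)*(-4) = 13*(-4) = -52)
-226*O = -226*(-52) = 11752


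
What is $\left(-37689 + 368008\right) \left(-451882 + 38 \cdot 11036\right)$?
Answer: $-10739991966$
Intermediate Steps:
$\left(-37689 + 368008\right) \left(-451882 + 38 \cdot 11036\right) = 330319 \left(-451882 + 419368\right) = 330319 \left(-32514\right) = -10739991966$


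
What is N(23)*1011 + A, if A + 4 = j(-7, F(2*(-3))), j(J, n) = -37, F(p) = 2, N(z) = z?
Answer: 23212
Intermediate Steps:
A = -41 (A = -4 - 37 = -41)
N(23)*1011 + A = 23*1011 - 41 = 23253 - 41 = 23212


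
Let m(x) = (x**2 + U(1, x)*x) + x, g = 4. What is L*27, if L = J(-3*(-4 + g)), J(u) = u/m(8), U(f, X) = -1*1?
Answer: 0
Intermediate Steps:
U(f, X) = -1
m(x) = x**2 (m(x) = (x**2 - x) + x = x**2)
J(u) = u/64 (J(u) = u/(8**2) = u/64)
L = 0 (L = (-3*(-4 + 4))/64 = (-3*0)/64 = (1/64)*0 = 0)
L*27 = 0*27 = 0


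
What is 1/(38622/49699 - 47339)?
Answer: -49699/2352662339 ≈ -2.1125e-5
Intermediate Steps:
1/(38622/49699 - 47339) = 1/(-2352662339/49699) = -49699/2352662339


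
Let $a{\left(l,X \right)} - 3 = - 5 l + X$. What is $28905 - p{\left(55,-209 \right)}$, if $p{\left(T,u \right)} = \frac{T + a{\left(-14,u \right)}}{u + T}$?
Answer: $\frac{4451289}{154} \approx 28904.0$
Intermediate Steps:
$a{\left(l,X \right)} = 3 + X - 5 l$ ($a{\left(l,X \right)} = 3 + \left(- 5 l + X\right) = 3 + \left(X - 5 l\right) = 3 + X - 5 l$)
$p{\left(T,u \right)} = \frac{73 + T + u}{T + u}$ ($p{\left(T,u \right)} = \frac{T + \left(3 + u - -70\right)}{u + T} = \frac{T + \left(3 + u + 70\right)}{T + u} = \frac{T + \left(73 + u\right)}{T + u} = \frac{73 + T + u}{T + u}$)
$28905 - p{\left(55,-209 \right)} = 28905 - \frac{73 + 55 - 209}{55 - 209} = 28905 - \frac{1}{-154} \left(-81\right) = 28905 - \left(- \frac{1}{154}\right) \left(-81\right) = 28905 - \frac{81}{154} = \frac{4451289}{154}$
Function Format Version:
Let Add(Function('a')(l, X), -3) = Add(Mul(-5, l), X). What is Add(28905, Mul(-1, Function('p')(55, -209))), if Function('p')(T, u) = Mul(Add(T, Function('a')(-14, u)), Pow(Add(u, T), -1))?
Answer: Rational(4451289, 154) ≈ 28904.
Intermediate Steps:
Function('a')(l, X) = Add(3, X, Mul(-5, l)) (Function('a')(l, X) = Add(3, Add(Mul(-5, l), X)) = Add(3, Add(X, Mul(-5, l))) = Add(3, X, Mul(-5, l)))
Function('p')(T, u) = Mul(Pow(Add(T, u), -1), Add(73, T, u)) (Function('p')(T, u) = Mul(Add(T, Add(3, u, Mul(-5, -14))), Pow(Add(u, T), -1)) = Mul(Add(T, Add(3, u, 70)), Pow(Add(T, u), -1)) = Mul(Add(T, Add(73, u)), Pow(Add(T, u), -1)) = Mul(Add(73, T, u), Pow(Add(T, u), -1)) = Mul(Pow(Add(T, u), -1), Add(73, T, u)))
Add(28905, Mul(-1, Function('p')(55, -209))) = Add(28905, Mul(-1, Mul(Pow(Add(55, -209), -1), Add(73, 55, -209)))) = Add(28905, Mul(-1, Mul(Pow(-154, -1), -81))) = Add(28905, Mul(-1, Mul(Rational(-1, 154), -81))) = Add(28905, Mul(-1, Rational(81, 154))) = Add(28905, Rational(-81, 154)) = Rational(4451289, 154)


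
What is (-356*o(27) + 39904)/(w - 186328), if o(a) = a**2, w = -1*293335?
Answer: 219620/479663 ≈ 0.45786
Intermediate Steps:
w = -293335
(-356*o(27) + 39904)/(w - 186328) = (-356*27**2 + 39904)/(-293335 - 186328) = (-356*729 + 39904)/(-479663) = (-259524 + 39904)*(-1/479663) = -219620*(-1/479663) = 219620/479663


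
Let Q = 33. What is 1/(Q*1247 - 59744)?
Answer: -1/18593 ≈ -5.3784e-5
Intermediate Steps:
1/(Q*1247 - 59744) = 1/(33*1247 - 59744) = 1/(41151 - 59744) = 1/(-18593) = -1/18593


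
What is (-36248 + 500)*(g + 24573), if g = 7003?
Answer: -1128778848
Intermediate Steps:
(-36248 + 500)*(g + 24573) = (-36248 + 500)*(7003 + 24573) = -35748*31576 = -1128778848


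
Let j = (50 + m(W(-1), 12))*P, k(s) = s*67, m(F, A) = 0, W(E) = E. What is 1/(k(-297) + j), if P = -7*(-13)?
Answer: -1/15349 ≈ -6.5151e-5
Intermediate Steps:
P = 91
k(s) = 67*s
j = 4550 (j = (50 + 0)*91 = 50*91 = 4550)
1/(k(-297) + j) = 1/(67*(-297) + 4550) = 1/(-19899 + 4550) = 1/(-15349) = -1/15349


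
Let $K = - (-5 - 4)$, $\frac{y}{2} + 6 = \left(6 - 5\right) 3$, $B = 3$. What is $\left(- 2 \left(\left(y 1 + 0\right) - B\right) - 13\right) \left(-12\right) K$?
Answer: $-540$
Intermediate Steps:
$y = -6$ ($y = -12 + 2 \left(6 - 5\right) 3 = -12 + 2 \cdot 1 \cdot 3 = -12 + 2 \cdot 3 = -12 + 6 = -6$)
$K = 9$ ($K = \left(-1\right) \left(-9\right) = 9$)
$\left(- 2 \left(\left(y 1 + 0\right) - B\right) - 13\right) \left(-12\right) K = \left(- 2 \left(\left(\left(-6\right) 1 + 0\right) - 3\right) - 13\right) \left(-12\right) 9 = \left(- 2 \left(\left(-6 + 0\right) - 3\right) - 13\right) \left(-12\right) 9 = \left(- 2 \left(-6 - 3\right) - 13\right) \left(-12\right) 9 = \left(\left(-2\right) \left(-9\right) - 13\right) \left(-12\right) 9 = \left(18 - 13\right) \left(-12\right) 9 = 5 \left(-12\right) 9 = \left(-60\right) 9 = -540$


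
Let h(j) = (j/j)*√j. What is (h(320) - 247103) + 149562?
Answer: -97541 + 8*√5 ≈ -97523.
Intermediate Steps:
h(j) = √j (h(j) = 1*√j = √j)
(h(320) - 247103) + 149562 = (√320 - 247103) + 149562 = (8*√5 - 247103) + 149562 = (-247103 + 8*√5) + 149562 = -97541 + 8*√5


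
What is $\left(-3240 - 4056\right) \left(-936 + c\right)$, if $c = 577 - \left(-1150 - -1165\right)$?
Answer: $2728704$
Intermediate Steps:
$c = 562$ ($c = 577 - \left(-1150 + 1165\right) = 577 - 15 = 562$)
$\left(-3240 - 4056\right) \left(-936 + c\right) = \left(-3240 - 4056\right) \left(-936 + 562\right) = \left(-7296\right) \left(-374\right) = 2728704$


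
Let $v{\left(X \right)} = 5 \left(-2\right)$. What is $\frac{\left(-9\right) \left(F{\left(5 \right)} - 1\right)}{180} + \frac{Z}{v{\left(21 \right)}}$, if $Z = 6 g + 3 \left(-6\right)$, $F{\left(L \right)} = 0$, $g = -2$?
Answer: $\frac{61}{20} \approx 3.05$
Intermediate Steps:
$v{\left(X \right)} = -10$
$Z = -30$ ($Z = 6 \left(-2\right) + 3 \left(-6\right) = -12 - 18 = -30$)
$\frac{\left(-9\right) \left(F{\left(5 \right)} - 1\right)}{180} + \frac{Z}{v{\left(21 \right)}} = \frac{\left(-9\right) \left(0 - 1\right)}{180} - \frac{30}{-10} = \left(-9\right) \left(-1\right) \frac{1}{180} - -3 = 9 \cdot \frac{1}{180} + 3 = \frac{1}{20} + 3 = \frac{61}{20}$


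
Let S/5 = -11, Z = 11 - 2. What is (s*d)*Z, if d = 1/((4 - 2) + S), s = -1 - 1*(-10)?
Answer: -81/53 ≈ -1.5283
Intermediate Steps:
Z = 9
S = -55 (S = 5*(-11) = -55)
s = 9 (s = -1 + 10 = 9)
d = -1/53 (d = 1/((4 - 2) - 55) = 1/(2 - 55) = 1/(-53) = -1/53 ≈ -0.018868)
(s*d)*Z = (9*(-1/53))*9 = -9/53*9 = -81/53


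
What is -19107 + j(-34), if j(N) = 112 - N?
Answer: -18961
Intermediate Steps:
-19107 + j(-34) = -19107 + (112 - 1*(-34)) = -19107 + (112 + 34) = -19107 + 146 = -18961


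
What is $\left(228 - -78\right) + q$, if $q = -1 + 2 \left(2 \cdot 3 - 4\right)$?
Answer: $309$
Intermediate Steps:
$q = 3$ ($q = -1 + 2 \left(6 - 4\right) = -1 + 2 \cdot 2 = -1 + 4 = 3$)
$\left(228 - -78\right) + q = \left(228 - -78\right) + 3 = \left(228 + 78\right) + 3 = 306 + 3 = 309$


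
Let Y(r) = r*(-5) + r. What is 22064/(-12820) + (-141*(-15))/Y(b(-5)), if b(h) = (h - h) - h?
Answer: -1377779/12820 ≈ -107.47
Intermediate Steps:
b(h) = -h (b(h) = 0 - h = -h)
Y(r) = -4*r (Y(r) = -5*r + r = -4*r)
22064/(-12820) + (-141*(-15))/Y(b(-5)) = 22064/(-12820) + (-141*(-15))/((-(-4)*(-5))) = 22064*(-1/12820) + 2115/((-4*5)) = -5516/3205 + 2115/(-20) = -5516/3205 + 2115*(-1/20) = -5516/3205 - 423/4 = -1377779/12820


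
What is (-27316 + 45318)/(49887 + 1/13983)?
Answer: 125860983/348784961 ≈ 0.36086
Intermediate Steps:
(-27316 + 45318)/(49887 + 1/13983) = 18002/(49887 + 1/13983) = 18002/(697569922/13983) = 18002*(13983/697569922) = 125860983/348784961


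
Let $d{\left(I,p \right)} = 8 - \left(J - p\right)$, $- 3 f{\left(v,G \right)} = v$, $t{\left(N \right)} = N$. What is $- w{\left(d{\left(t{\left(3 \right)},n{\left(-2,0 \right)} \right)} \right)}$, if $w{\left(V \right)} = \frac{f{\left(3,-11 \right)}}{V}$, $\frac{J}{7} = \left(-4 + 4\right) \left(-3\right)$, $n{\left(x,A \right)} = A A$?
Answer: $\frac{1}{8} \approx 0.125$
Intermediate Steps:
$n{\left(x,A \right)} = A^{2}$
$f{\left(v,G \right)} = - \frac{v}{3}$
$J = 0$ ($J = 7 \left(-4 + 4\right) \left(-3\right) = 7 \cdot 0 \left(-3\right) = 7 \cdot 0 = 0$)
$d{\left(I,p \right)} = 8 + p$ ($d{\left(I,p \right)} = 8 - \left(0 - p\right) = 8 - - p = 8 + p$)
$w{\left(V \right)} = - \frac{1}{V}$ ($w{\left(V \right)} = \frac{\left(- \frac{1}{3}\right) 3}{V} = - \frac{1}{V}$)
$- w{\left(d{\left(t{\left(3 \right)},n{\left(-2,0 \right)} \right)} \right)} = - \frac{-1}{8 + 0^{2}} = - \frac{-1}{8 + 0} = - \frac{-1}{8} = \left(-1\right) \left(- \frac{1}{8}\right) = \frac{1}{8}$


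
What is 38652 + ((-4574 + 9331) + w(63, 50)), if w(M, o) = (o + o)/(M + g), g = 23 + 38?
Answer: 1345704/31 ≈ 43410.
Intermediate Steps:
g = 61
w(M, o) = 2*o/(61 + M) (w(M, o) = (o + o)/(M + 61) = (2*o)/(61 + M) = 2*o/(61 + M))
38652 + ((-4574 + 9331) + w(63, 50)) = 38652 + ((-4574 + 9331) + 2*50/(61 + 63)) = 38652 + (4757 + 2*50/124) = 38652 + (4757 + 2*50*(1/124)) = 38652 + (4757 + 25/31) = 38652 + 147492/31 = 1345704/31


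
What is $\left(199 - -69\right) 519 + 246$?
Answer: $139338$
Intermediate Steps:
$\left(199 - -69\right) 519 + 246 = \left(199 + 69\right) 519 + 246 = 268 \cdot 519 + 246 = 139092 + 246 = 139338$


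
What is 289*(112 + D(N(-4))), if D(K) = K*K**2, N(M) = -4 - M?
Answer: 32368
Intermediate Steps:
D(K) = K**3
289*(112 + D(N(-4))) = 289*(112 + (-4 - 1*(-4))**3) = 289*(112 + (-4 + 4)**3) = 289*(112 + 0**3) = 289*(112 + 0) = 289*112 = 32368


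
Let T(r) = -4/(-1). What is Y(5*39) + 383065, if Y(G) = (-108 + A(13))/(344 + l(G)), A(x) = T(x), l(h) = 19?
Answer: 139052491/363 ≈ 3.8306e+5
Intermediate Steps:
T(r) = 4 (T(r) = -4*(-1) = 4)
A(x) = 4
Y(G) = -104/363 (Y(G) = (-108 + 4)/(344 + 19) = -104/363)
Y(5*39) + 383065 = -104/363 + 383065 = 139052491/363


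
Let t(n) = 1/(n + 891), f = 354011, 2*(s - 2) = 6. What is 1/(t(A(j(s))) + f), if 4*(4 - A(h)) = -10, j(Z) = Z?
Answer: 1795/635449747 ≈ 2.8248e-6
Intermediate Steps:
s = 5 (s = 2 + (1/2)*6 = 2 + 3 = 5)
A(h) = 13/2 (A(h) = 4 - 1/4*(-10) = 4 + 5/2 = 13/2)
t(n) = 1/(891 + n)
1/(t(A(j(s))) + f) = 1/(1/(891 + 13/2) + 354011) = 1/(1/(1795/2) + 354011) = 1/(2/1795 + 354011) = 1/(635449747/1795) = 1795/635449747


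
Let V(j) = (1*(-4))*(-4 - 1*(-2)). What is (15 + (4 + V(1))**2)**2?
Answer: 25281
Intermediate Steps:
V(j) = 8 (V(j) = -4*(-4 + 2) = -4*(-2) = 8)
(15 + (4 + V(1))**2)**2 = (15 + (4 + 8)**2)**2 = (15 + 12**2)**2 = (15 + 144)**2 = 159**2 = 25281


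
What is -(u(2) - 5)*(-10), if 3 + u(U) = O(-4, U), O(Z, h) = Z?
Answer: -120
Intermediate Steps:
u(U) = -7 (u(U) = -3 - 4 = -7)
-(u(2) - 5)*(-10) = -(-7 - 5)*(-10) = -(-12)*(-10) = -1*120 = -120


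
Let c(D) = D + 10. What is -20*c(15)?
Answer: -500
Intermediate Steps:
c(D) = 10 + D
-20*c(15) = -20*(10 + 15) = -20*25 = -500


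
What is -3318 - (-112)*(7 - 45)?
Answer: -7574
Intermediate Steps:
-3318 - (-112)*(7 - 45) = -3318 - (-112)*(-38) = -3318 - 1*4256 = -3318 - 4256 = -7574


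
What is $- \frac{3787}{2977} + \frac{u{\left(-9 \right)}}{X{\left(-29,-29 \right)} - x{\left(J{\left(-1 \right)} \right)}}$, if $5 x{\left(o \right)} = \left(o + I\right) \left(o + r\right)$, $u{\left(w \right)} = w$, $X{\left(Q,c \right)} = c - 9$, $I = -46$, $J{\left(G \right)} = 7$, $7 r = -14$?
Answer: $- \frac{30580}{2977} \approx -10.272$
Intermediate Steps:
$r = -2$ ($r = \frac{1}{7} \left(-14\right) = -2$)
$X{\left(Q,c \right)} = -9 + c$ ($X{\left(Q,c \right)} = c - 9 = -9 + c$)
$x{\left(o \right)} = \frac{\left(-46 + o\right) \left(-2 + o\right)}{5}$ ($x{\left(o \right)} = \frac{\left(o - 46\right) \left(o - 2\right)}{5} = \frac{\left(-46 + o\right) \left(-2 + o\right)}{5}$)
$- \frac{3787}{2977} + \frac{u{\left(-9 \right)}}{X{\left(-29,-29 \right)} - x{\left(J{\left(-1 \right)} \right)}} = - \frac{3787}{2977} - \frac{9}{\left(-9 - 29\right) - \left(\frac{92}{5} - \frac{336}{5} + \frac{7^{2}}{5}\right)} = \left(-3787\right) \frac{1}{2977} - \frac{9}{-38 - \left(\frac{92}{5} - \frac{336}{5} + \frac{1}{5} \cdot 49\right)} = - \frac{3787}{2977} - \frac{9}{-38 - \left(\frac{92}{5} - \frac{336}{5} + \frac{49}{5}\right)} = - \frac{3787}{2977} - \frac{9}{-38 - -39} = - \frac{3787}{2977} - \frac{9}{-38 + 39} = - \frac{3787}{2977} - \frac{9}{1} = - \frac{3787}{2977} - 9 = - \frac{30580}{2977}$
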